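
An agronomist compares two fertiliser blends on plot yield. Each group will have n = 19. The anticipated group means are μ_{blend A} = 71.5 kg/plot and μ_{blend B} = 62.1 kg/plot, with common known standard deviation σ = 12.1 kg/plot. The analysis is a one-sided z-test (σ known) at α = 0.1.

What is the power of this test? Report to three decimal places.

Standardized effect: d = |μ_{blend A} − μ_{blend B}| / σ = |71.5 − 62.1| / 12.1 = 0.7769
Noncentrality parameter: δ = d·√(n/2) = 0.7769 × √(19/2) = 2.3944
Critical value for a one-sided test at α = 0.1: z_α = 1.282.
Power = P(Z > 1.282 − δ) = Φ(1.113) = 0.8671.

Power ≈ 0.867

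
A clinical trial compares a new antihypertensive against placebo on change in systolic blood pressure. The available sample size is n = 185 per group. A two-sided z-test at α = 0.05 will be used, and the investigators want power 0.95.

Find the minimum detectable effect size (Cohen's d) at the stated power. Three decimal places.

d ≈ 0.375

Required noncentrality: δ = z_{0.025} + z_{0.05} = 1.960 + 1.645 = 3.605.
(The second rejection-region term Φ(−δ − z_{α/2}) is negligible and dropped.)
δ = d·√(n/2) ⇒ d = δ/√(n/2) = 3.605/√(185/2) = 0.3748.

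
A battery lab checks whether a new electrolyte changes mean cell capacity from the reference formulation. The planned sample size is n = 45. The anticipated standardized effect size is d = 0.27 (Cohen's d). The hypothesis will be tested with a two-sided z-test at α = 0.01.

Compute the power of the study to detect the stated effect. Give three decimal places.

Power ≈ 0.222

Noncentrality parameter: δ = d·√n = 0.27 × √45 = 1.8112
Critical value for a two-sided test at α = 0.01: z_{α/2} = 2.576.
Power = Φ(δ − 2.576) + Φ(−δ − 2.576) = Φ(-0.765) + Φ(-4.387) = 0.2223 + 0.0000 = 0.2223.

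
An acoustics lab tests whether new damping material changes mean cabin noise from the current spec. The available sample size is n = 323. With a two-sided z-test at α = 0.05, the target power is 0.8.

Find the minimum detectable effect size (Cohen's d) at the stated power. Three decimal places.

Required noncentrality: δ = z_{0.025} + z_{0.20} = 1.960 + 0.842 = 2.802.
(Lower-tail contribution to power is negligible for δ > 0.)
δ = d·√n ⇒ d = δ/√n = 2.802/√323 = 0.1559.

d ≈ 0.156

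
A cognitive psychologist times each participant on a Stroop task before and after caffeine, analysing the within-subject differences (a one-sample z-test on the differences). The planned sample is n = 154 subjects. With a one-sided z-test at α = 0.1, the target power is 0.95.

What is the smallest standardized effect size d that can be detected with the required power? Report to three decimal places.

d ≈ 0.236

Need Φ(δ − 1.282) = 0.95, so δ = 1.282 + 1.645 = 2.926.
δ = d·√n ⇒ d = δ/√n = 2.926/√154 = 0.2358.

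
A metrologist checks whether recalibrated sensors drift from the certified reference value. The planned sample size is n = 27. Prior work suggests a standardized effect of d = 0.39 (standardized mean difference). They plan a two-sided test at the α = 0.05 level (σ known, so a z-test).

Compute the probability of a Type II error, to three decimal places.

Noncentrality parameter: δ = d·√n = 0.39 × √27 = 2.0265
Critical value for a two-sided test at α = 0.05: z_{α/2} = 1.960.
Power = Φ(δ − 1.960) + Φ(−δ − 1.960) = Φ(0.067) + Φ(-3.986) = 0.5265 + 0.0000 = 0.5266.
Type II error: β = 1 − power = 1 − 0.5266 = 0.4734.

β ≈ 0.473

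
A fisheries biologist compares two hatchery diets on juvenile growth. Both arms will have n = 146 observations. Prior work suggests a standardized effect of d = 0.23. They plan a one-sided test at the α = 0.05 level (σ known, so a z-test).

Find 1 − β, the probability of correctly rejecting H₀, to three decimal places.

Noncentrality parameter: δ = d·√(n/2) = 0.23 × √(146/2) = 1.9651
Critical value for a one-sided test at α = 0.05: z_α = 1.645.
Power = Φ(δ − 1.645) = Φ(0.320) = 0.6256.

Power ≈ 0.626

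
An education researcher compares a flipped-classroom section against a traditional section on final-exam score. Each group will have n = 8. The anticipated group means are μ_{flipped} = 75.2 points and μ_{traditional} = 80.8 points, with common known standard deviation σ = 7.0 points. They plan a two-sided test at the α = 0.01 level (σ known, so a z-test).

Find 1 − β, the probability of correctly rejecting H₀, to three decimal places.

Standardized effect: d = |μ_{flipped} − μ_{traditional}| / σ = |75.2 − 80.8| / 7.0 = 0.8000
Noncentrality parameter: δ = d·√(n/2) = 0.8000 × √(8/2) = 1.6000
Two-sided α = 0.01 → critical value z_{0.005} = 2.576.
Power = Φ(δ − 2.576) + Φ(−δ − 2.576) = Φ(-0.976) + Φ(-4.176) = 0.1646 + 0.0000 = 0.1646.

Power ≈ 0.165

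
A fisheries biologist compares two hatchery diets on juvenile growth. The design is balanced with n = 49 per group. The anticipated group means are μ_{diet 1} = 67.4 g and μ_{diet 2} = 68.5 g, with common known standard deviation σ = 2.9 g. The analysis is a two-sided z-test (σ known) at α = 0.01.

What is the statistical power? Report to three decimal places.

Standardized effect: d = |μ_{diet 1} − μ_{diet 2}| / σ = |67.4 − 68.5| / 2.9 = 0.3793
Noncentrality parameter: δ = d·√(n/2) = 0.3793 × √(49/2) = 1.8775
Critical value for a two-sided test at α = 0.01: z_{α/2} = 2.576.
Power = Φ(δ − 2.576) + Φ(−δ − 2.576) = Φ(-0.698) + Φ(-4.453) = 0.2425 + 0.0000 = 0.2425.

Power ≈ 0.242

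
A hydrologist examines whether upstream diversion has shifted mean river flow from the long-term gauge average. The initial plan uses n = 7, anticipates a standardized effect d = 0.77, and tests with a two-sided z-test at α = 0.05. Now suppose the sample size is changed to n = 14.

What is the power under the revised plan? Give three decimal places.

Power ≈ 0.822

With n = 14: δ = d·√n = 0.77 × √14 = 2.8811. Critical value z_{0.025} = 1.960.
Revised power = Φ(δ − 1.960) + Φ(−δ − 1.960) = Φ(0.921) + Φ(-4.841) = 0.8215 + 0.0000 = 0.8215.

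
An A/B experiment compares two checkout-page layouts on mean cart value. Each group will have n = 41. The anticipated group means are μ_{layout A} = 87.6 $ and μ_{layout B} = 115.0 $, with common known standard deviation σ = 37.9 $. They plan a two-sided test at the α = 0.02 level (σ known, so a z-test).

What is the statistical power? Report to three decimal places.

Standardized effect: d = |μ_{layout A} − μ_{layout B}| / σ = |87.6 − 115.0| / 37.9 = 0.7230
Noncentrality parameter: δ = d·√(n/2) = 0.7230 × √(41/2) = 3.2733
Two-sided α = 0.02 → critical value z_{0.01} = 2.326.
Power = Φ(δ − 2.326) + Φ(−δ − 2.326) = Φ(0.947) + Φ(-5.600) = 0.8282 + 0.0000 = 0.8282.

Power ≈ 0.828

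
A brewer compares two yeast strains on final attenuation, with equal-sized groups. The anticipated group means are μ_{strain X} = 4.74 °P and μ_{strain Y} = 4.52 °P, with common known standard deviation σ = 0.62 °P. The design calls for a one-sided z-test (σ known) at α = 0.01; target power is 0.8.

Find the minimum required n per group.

n = 160 per group

Standardized effect: d = |μ_{strain X} − μ_{strain Y}| / σ = |4.74 − 4.52| / 0.62 = 0.3548
Set Φ(δ − 2.326) = 0.8; then δ − 2.326 = Φ⁻¹(0.8) = 0.842, giving δ = 3.168.
δ = d·√(n/2) ⇒ n = 2(δ/d)² = 2 × (3.168 / 0.3548)² = 159.42.
Rounding up, n = 160 per group.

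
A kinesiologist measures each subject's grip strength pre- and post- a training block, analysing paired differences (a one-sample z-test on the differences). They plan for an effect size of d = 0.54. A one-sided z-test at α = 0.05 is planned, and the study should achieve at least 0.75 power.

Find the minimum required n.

n = 19

Set Φ(δ − 1.645) = 0.75; then δ − 1.645 = Φ⁻¹(0.75) = 0.674, giving δ = 2.319.
δ = d·√n ⇒ n = (δ/d)² = (2.319 / 0.54)² = 18.45.
Round up to the next whole unit.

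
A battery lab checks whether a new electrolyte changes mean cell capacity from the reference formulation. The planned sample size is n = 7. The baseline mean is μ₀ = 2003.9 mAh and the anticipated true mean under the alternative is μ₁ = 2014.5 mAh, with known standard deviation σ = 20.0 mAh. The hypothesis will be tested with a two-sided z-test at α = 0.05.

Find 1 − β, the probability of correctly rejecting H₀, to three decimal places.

Standardized effect: d = |μ₁ − μ₀| / σ = |2014.5 − 2003.9| / 20.0 = 0.5300
Noncentrality parameter: δ = d·√n = 0.5300 × √7 = 1.4022
Two-sided α = 0.05 → critical value z_{0.025} = 1.960.
Power = Φ(δ − 1.960) + Φ(−δ − 1.960) = Φ(-0.558) + Φ(-3.362) = 0.2885 + 0.0004 = 0.2889.

Power ≈ 0.289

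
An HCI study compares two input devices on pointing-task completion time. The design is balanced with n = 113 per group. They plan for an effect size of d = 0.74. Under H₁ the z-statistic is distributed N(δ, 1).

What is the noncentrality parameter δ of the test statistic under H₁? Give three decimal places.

δ ≈ 5.562

The noncentrality parameter scales effect size by the design's sample-size factor: δ = d·√(n/2) = 0.74 × √(113/2) = 5.5623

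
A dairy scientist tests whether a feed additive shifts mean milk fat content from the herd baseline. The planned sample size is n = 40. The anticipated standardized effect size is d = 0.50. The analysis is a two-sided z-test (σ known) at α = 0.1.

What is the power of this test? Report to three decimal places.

Power ≈ 0.935

Noncentrality parameter: δ = d·√n = 0.50 × √40 = 3.1623
Critical value for a two-sided test at α = 0.1: z_{α/2} = 1.645.
Power = Φ(δ − 1.645) + Φ(−δ − 1.645) = Φ(1.517) + Φ(-4.807) = 0.9354 + 0.0000 = 0.9354.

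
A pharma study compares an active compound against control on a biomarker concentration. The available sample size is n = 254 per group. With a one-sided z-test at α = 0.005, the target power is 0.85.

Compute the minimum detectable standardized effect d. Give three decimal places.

Need Φ(δ − 2.576) = 0.85, so δ = 2.576 + 1.036 = 3.612.
δ = d·√(n/2) ⇒ d = δ/√(n/2) = 3.612/√(254/2) = 0.3205.

d ≈ 0.321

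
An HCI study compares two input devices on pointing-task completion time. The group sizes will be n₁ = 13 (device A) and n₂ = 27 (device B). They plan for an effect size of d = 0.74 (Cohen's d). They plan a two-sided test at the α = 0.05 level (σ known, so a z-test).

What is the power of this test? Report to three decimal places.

Power ≈ 0.592

Noncentrality parameter: δ = d / √(1/n₁ + 1/n₂) = 0.74 / √(1/13 + 1/27) = 2.1921
Critical value for a two-sided test at α = 0.05: z_{α/2} = 1.960.
Power = Φ(δ − 1.960) + Φ(−δ − 1.960) = Φ(0.232) + Φ(-4.152) = 0.5918 + 0.0000 = 0.5918.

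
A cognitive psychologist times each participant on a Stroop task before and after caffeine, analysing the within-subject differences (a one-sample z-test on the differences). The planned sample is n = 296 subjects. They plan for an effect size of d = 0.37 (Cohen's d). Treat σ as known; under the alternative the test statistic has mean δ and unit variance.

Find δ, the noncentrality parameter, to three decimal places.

δ = d·√n = 0.37 × √296 = 6.3657

δ ≈ 6.366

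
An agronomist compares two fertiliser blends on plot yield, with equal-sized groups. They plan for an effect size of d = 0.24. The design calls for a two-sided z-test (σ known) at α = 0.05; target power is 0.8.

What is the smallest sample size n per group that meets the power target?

For power 0.8 need Φ(δ − z_{0.025}) = 0.8, so δ = z_{0.025} + z_{0.20} = 1.960 + 0.842 = 2.802.
(For δ > 0 the lower-tail rejection region contributes negligibly to power, so the one-term inversion is standard.)
δ = d·√(n/2) ⇒ n = 2(δ/d)² = 2 × (2.802 / 0.24)² = 272.53.
Rounding up, n = 273 per group.

n = 273 per group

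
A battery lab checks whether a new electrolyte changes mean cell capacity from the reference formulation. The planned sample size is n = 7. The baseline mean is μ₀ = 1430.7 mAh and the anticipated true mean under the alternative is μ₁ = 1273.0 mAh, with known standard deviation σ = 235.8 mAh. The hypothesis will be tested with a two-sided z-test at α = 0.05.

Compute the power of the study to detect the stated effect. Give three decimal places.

Power ≈ 0.425

Standardized effect: d = |μ₁ − μ₀| / σ = |1273.0 − 1430.7| / 235.8 = 0.6688
Noncentrality parameter: δ = d·√n = 0.6688 × √7 = 1.7694
Two-sided α = 0.05 → critical value z_{0.025} = 1.960.
Power = Φ(δ − 1.960) + Φ(−δ − 1.960) = Φ(-0.191) + Φ(-3.729) = 0.4245 + 0.0001 = 0.4245.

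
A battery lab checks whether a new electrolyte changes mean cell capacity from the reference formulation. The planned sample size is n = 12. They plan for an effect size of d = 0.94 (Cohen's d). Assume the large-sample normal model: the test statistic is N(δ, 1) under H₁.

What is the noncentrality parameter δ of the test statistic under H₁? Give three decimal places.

δ ≈ 3.256

The noncentrality parameter scales effect size by the design's sample-size factor: δ = d·√n = 0.94 × √12 = 3.2563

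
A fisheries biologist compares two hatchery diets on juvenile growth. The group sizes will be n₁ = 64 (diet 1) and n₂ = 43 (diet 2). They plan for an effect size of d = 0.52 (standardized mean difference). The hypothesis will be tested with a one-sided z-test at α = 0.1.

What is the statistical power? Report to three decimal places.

Noncentrality parameter: δ = d / √(1/n₁ + 1/n₂) = 0.52 / √(1/64 + 1/43) = 2.6372
Critical value for a one-sided test at α = 0.1: z_α = 1.282.
Power = Φ(δ − 1.282) = Φ(1.356) = 0.9124.

Power ≈ 0.912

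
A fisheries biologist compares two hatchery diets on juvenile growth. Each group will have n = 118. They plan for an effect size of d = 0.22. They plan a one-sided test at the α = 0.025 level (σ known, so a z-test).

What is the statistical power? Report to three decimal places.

Noncentrality parameter: δ = d·√(n/2) = 0.22 × √(118/2) = 1.6899
Critical value for a one-sided test at α = 0.025: z_α = 1.960.
Power = Φ(δ − 1.960) = Φ(-0.270) = 0.3935.

Power ≈ 0.394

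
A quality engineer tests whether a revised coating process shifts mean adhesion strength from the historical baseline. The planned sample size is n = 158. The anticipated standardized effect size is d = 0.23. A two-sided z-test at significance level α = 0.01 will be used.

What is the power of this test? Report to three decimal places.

Power ≈ 0.624

Noncentrality parameter: δ = d·√n = 0.23 × √158 = 2.8911
Two-sided α = 0.01 → critical value z_{0.005} = 2.576.
Power = Φ(δ − 2.576) + Φ(−δ − 2.576) = Φ(0.315) + Φ(-5.467) = 0.6237 + 0.0000 = 0.6237.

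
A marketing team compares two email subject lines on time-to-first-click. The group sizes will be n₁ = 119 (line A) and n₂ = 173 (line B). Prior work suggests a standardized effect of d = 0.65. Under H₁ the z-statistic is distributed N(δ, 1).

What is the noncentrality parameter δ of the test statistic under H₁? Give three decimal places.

The noncentrality parameter scales effect size by the design's sample-size factor: δ = d / √(1/n₁ + 1/n₂) = 0.65 / √(1/119 + 1/173) = 5.4578

δ ≈ 5.458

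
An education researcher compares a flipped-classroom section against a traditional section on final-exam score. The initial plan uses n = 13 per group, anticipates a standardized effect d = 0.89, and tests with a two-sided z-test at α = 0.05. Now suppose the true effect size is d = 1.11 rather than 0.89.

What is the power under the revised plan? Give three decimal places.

With d = 1.11: δ = d·√(n/2) = 1.11 × √(13/2) = 2.8300. Critical value z_{0.025} = 1.960.
Revised power = Φ(δ − 1.960) + Φ(−δ − 1.960) = Φ(0.870) + Φ(-4.790) = 0.8078 + 0.0000 = 0.8078.

Power ≈ 0.808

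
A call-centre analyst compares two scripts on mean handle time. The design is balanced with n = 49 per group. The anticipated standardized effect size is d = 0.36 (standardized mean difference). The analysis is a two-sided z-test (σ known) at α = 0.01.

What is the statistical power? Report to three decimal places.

Power ≈ 0.214

Noncentrality parameter: δ = d·√(n/2) = 0.36 × √(49/2) = 1.7819
Two-sided α = 0.01 → critical value z_{0.005} = 2.576.
Power = Φ(δ − 2.576) + Φ(−δ − 2.576) = Φ(-0.794) + Φ(-4.358) = 0.2136 + 0.0000 = 0.2136.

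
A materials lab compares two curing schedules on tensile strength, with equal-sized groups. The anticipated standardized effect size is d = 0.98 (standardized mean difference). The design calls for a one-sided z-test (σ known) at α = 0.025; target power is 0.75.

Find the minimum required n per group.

Set Φ(δ − 1.960) = 0.75; then δ − 1.960 = Φ⁻¹(0.75) = 0.674, giving δ = 2.634.
δ = d·√(n/2) ⇒ n = 2(δ/d)² = 2 × (2.634 / 0.98)² = 14.45.
Round up to the next whole unit.

n = 15 per group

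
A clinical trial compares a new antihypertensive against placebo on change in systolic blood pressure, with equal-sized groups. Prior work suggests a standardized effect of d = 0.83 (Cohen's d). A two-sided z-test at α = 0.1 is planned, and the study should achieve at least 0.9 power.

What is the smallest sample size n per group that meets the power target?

For power 0.9 need Φ(δ − z_{0.05}) = 0.9, so δ = z_{0.05} + z_{0.10} = 1.645 + 1.282 = 2.926.
(For δ > 0 the lower-tail rejection region contributes negligibly to power, so the one-term inversion is standard.)
δ = d·√(n/2) ⇒ n = 2(δ/d)² = 2 × (2.926 / 0.83)² = 24.86.
Round up to the next whole unit.

n = 25 per group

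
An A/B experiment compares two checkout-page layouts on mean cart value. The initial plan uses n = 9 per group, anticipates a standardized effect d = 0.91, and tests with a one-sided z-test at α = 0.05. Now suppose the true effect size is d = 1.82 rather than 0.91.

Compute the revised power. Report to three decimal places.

Power ≈ 0.987

With d = 1.82: δ = d·√(n/2) = 1.82 × √(9/2) = 3.8608. Critical value z_{0.05} = 1.645.
Revised power = Φ(δ − 1.645) = Φ(2.216) = 0.9867.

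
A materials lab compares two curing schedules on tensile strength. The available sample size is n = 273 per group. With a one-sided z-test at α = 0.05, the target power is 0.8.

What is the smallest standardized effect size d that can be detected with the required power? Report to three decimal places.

Need Φ(δ − 1.645) = 0.8, so δ = 1.645 + 0.842 = 2.486.
δ = d·√(n/2) ⇒ d = δ/√(n/2) = 2.486/√(273/2) = 0.2128.

d ≈ 0.213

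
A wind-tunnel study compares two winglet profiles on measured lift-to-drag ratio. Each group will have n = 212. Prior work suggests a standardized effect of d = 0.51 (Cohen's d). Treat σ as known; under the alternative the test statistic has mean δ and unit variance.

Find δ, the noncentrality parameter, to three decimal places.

δ ≈ 5.251

The noncentrality parameter scales effect size by the design's sample-size factor: δ = d·√(n/2) = 0.51 × √(212/2) = 5.2508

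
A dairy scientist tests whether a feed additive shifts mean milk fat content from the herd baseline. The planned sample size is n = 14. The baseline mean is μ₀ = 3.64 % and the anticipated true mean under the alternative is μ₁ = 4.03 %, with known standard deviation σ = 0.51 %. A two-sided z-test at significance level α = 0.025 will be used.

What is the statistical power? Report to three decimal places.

Standardized effect: d = |μ₁ − μ₀| / σ = |4.03 − 3.64| / 0.51 = 0.7647
Noncentrality parameter: δ = d·√n = 0.7647 × √14 = 2.8613
Critical value for a two-sided test at α = 0.025: z_{α/2} = 2.241.
Power = Φ(δ − 2.241) + Φ(−δ − 2.241) = Φ(0.620) + Φ(-5.103) = 0.7323 + 0.0000 = 0.7323.

Power ≈ 0.732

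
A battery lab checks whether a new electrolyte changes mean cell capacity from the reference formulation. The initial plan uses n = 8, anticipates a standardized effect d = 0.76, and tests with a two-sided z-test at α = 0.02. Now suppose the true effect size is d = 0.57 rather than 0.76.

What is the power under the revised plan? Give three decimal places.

Power ≈ 0.238

With d = 0.57: δ = d·√n = 0.57 × √8 = 1.6122. Critical value z_{0.01} = 2.326.
Revised power = Φ(δ − 2.326) + Φ(−δ − 2.326) = Φ(-0.714) + Φ(-3.939) = 0.2376 + 0.0000 = 0.2376.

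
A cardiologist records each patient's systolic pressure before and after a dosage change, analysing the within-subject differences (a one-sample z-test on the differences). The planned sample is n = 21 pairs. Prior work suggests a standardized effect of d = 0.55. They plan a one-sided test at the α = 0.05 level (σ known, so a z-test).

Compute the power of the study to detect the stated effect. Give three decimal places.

Noncentrality parameter: δ = d·√n = 0.55 × √21 = 2.5204
Critical value for a one-sided test at α = 0.05: z_α = 1.645.
Power = P(Z > 1.645 − δ) = Φ(0.876) = 0.8094.

Power ≈ 0.809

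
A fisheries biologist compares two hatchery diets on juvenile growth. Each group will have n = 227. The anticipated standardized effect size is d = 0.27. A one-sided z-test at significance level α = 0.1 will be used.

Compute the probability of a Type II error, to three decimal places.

Noncentrality parameter: δ = d·√(n/2) = 0.27 × √(227/2) = 2.8765
Critical value for a one-sided test at α = 0.1: z_α = 1.282.
Power = Φ(δ − 1.282) = Φ(1.595) = 0.9446.
Type II error: β = 1 − power = 1 − 0.9446 = 0.0554.

β ≈ 0.055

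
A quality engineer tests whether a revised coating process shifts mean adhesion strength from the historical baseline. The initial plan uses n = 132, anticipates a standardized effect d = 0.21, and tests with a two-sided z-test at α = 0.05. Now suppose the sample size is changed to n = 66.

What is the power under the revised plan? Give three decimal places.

Power ≈ 0.400

With n = 66: δ = d·√n = 0.21 × √66 = 1.7060. Critical value z_{0.025} = 1.960.
Revised power = Φ(δ − 1.960) + Φ(−δ − 1.960) = Φ(-0.254) + Φ(-3.666) = 0.3998 + 0.0001 = 0.3999.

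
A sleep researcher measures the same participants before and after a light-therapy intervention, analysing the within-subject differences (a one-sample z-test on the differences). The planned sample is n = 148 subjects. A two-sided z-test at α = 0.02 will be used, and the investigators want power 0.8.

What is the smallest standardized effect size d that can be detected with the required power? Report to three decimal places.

d ≈ 0.260

Need Φ(δ − 2.326) = 0.8, so δ = 2.326 + 0.842 = 3.168.
(Lower-tail contribution to power is negligible for δ > 0.)
δ = d·√n ⇒ d = δ/√n = 3.168/√148 = 0.2604.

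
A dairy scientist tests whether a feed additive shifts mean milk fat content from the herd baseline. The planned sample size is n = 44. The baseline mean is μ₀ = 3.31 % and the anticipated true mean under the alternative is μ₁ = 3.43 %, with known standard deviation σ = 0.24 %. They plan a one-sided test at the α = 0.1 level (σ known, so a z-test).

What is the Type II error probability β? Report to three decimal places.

β ≈ 0.021

Standardized effect: d = |μ₁ − μ₀| / σ = |3.43 − 3.31| / 0.24 = 0.5000
Noncentrality parameter: δ = d·√n = 0.5000 × √44 = 3.3166
One-sided α = 0.1 → critical value z_{0.1} = 1.282.
Power = Φ(δ − 1.282) = Φ(2.035) = 0.9791.
Type II error: β = 1 − power = 1 − 0.9791 = 0.0209.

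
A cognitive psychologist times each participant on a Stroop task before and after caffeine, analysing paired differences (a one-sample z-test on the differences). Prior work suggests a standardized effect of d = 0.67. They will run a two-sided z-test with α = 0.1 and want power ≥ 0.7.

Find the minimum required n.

Set Φ(δ − 1.645) = 0.7; then δ − 1.645 = Φ⁻¹(0.7) = 0.524, giving δ = 2.169.
(Ignoring the negligible lower-tail rejection probability gives the usual closed-form inversion.)
δ = d·√n ⇒ n = (δ/d)² = (2.169 / 0.67)² = 10.48.
Round up to the next whole unit.

n = 11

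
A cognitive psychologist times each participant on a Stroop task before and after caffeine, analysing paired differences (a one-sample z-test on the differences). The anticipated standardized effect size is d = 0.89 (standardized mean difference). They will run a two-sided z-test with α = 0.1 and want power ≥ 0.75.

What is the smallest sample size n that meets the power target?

For power 0.75 need Φ(δ − z_{0.05}) = 0.75, so δ = z_{0.05} + z_{0.25} = 1.645 + 0.674 = 2.319.
(Ignoring the negligible lower-tail rejection probability gives the usual closed-form inversion.)
δ = d·√n ⇒ n = (δ/d)² = (2.319 / 0.89)² = 6.79.
Round up to the next whole unit.

n = 7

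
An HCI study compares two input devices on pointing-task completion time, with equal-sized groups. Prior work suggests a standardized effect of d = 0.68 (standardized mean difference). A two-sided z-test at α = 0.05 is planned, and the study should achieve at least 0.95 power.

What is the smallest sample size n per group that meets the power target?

n = 57 per group

Set Φ(δ − 1.960) = 0.95; then δ − 1.960 = Φ⁻¹(0.95) = 1.645, giving δ = 3.605.
(Ignoring the negligible lower-tail rejection probability gives the usual closed-form inversion.)
δ = d·√(n/2) ⇒ n = 2(δ/d)² = 2 × (3.605 / 0.68)² = 56.21.
Round up to the next whole unit.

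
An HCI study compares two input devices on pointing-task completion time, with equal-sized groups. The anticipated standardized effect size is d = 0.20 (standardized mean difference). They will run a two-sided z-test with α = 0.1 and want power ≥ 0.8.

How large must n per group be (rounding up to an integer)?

n = 310 per group

Set Φ(δ − 1.645) = 0.8; then δ − 1.645 = Φ⁻¹(0.8) = 0.842, giving δ = 2.486.
(Ignoring the negligible lower-tail rejection probability gives the usual closed-form inversion.)
δ = d·√(n/2) ⇒ n = 2(δ/d)² = 2 × (2.486 / 0.20)² = 309.13.
Rounding up, n = 310 per group.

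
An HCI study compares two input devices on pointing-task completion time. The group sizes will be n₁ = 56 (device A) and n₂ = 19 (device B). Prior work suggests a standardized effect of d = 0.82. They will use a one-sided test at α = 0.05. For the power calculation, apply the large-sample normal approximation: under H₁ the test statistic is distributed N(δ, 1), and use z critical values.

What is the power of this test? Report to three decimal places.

Power ≈ 0.926

Noncentrality parameter: δ = d / √(1/n₁ + 1/n₂) = 0.82 / √(1/56 + 1/19) = 3.0885
Critical value for a one-sided test at α = 0.05: z_α = 1.645.
Power = Φ(δ − 1.645) = Φ(1.444) = 0.9256.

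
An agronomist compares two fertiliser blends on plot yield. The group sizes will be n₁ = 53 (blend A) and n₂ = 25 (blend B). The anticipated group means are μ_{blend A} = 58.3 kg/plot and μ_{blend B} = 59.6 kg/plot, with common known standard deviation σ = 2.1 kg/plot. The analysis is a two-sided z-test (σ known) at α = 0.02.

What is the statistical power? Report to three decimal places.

Power ≈ 0.589

Standardized effect: d = |μ_{blend A} − μ_{blend B}| / σ = |58.3 − 59.6| / 2.1 = 0.6190
Noncentrality parameter: δ = d / √(1/n₁ + 1/n₂) = 0.6190 / √(1/53 + 1/25) = 2.5514
Critical value for a two-sided test at α = 0.02: z_{α/2} = 2.326.
Power = Φ(δ − 2.326) + Φ(−δ − 2.326) = Φ(0.225) + Φ(-4.878) = 0.5890 + 0.0000 = 0.5890.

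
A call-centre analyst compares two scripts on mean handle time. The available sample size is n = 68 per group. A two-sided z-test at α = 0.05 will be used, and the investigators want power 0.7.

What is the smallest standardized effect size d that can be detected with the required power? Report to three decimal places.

Need Φ(δ − 1.960) = 0.7, so δ = 1.960 + 0.524 = 2.484.
(The second rejection-region term Φ(−δ − z_{α/2}) is negligible and dropped.)
δ = d·√(n/2) ⇒ d = δ/√(n/2) = 2.484/√(68/2) = 0.4261.

d ≈ 0.426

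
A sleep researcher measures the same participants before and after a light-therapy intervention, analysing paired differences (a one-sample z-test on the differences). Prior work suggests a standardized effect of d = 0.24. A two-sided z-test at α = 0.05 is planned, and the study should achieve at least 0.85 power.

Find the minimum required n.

n = 156

Set Φ(δ − 1.960) = 0.85; then δ − 1.960 = Φ⁻¹(0.85) = 1.036, giving δ = 2.996.
(Ignoring the negligible lower-tail rejection probability gives the usual closed-form inversion.)
δ = d·√n ⇒ n = (δ/d)² = (2.996 / 0.24)² = 155.87.
Rounding up, n = 156.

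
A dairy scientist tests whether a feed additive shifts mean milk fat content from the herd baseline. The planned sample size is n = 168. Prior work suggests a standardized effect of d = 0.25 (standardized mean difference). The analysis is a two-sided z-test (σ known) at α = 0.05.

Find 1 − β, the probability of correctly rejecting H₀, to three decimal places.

Noncentrality parameter: δ = d·√n = 0.25 × √168 = 3.2404
Critical value for a two-sided test at α = 0.05: z_{α/2} = 1.960.
Power = Φ(δ − 1.960) + Φ(−δ − 1.960) = Φ(1.280) + Φ(-5.200) = 0.8998 + 0.0000 = 0.8998.

Power ≈ 0.900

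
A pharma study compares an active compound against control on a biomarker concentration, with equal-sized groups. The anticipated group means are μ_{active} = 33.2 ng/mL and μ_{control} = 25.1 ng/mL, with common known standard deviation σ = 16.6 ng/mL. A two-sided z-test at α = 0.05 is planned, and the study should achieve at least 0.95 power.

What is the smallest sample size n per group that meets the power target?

Standardized effect: d = |μ_{active} − μ_{control}| / σ = |33.2 − 25.1| / 16.6 = 0.4880
For power 0.95 need Φ(δ − z_{0.025}) = 0.95, so δ = z_{0.025} + z_{0.05} = 1.960 + 1.645 = 3.605.
(For δ > 0 the lower-tail rejection region contributes negligibly to power, so the one-term inversion is standard.)
δ = d·√(n/2) ⇒ n = 2(δ/d)² = 2 × (3.605 / 0.4880)² = 109.15.
Round up to the next whole unit.

n = 110 per group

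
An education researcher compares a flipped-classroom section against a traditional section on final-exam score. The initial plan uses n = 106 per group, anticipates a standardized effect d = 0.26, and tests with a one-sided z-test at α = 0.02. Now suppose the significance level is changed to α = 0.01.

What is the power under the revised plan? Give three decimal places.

Power ≈ 0.332

δ = d·√(n/2) = 0.26 × √(106/2) = 1.8928 (unchanged). New critical value: z_{0.01} = 2.326.
Revised power = Φ(δ − 2.326) = Φ(-0.434) = 0.3323.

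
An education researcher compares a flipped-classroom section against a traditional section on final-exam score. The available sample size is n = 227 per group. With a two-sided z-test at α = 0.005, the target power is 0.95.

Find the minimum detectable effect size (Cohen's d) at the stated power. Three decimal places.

Need Φ(δ − 2.807) = 0.95, so δ = 2.807 + 1.645 = 4.452.
(Lower-tail contribution to power is negligible for δ > 0.)
δ = d·√(n/2) ⇒ d = δ/√(n/2) = 4.452/√(227/2) = 0.4179.

d ≈ 0.418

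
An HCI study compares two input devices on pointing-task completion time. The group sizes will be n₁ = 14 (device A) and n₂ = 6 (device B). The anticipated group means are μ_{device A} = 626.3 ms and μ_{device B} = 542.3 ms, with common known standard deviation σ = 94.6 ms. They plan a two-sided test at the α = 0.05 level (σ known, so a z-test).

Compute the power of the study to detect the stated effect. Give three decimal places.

Standardized effect: d = |μ_{device A} − μ_{device B}| / σ = |626.3 − 542.3| / 94.6 = 0.8879
Noncentrality parameter: λ = d / √(1/n₁ + 1/n₂) = 0.8879 / √(1/14 + 1/6) = 1.8198
Critical value for a two-sided test at α = 0.05: z_{α/2} = 1.960.
Power = Φ(λ − 1.960) + Φ(−λ − 1.960) = Φ(-0.140) + Φ(-3.780) = 0.4442 + 0.0001 = 0.4443.

Power ≈ 0.444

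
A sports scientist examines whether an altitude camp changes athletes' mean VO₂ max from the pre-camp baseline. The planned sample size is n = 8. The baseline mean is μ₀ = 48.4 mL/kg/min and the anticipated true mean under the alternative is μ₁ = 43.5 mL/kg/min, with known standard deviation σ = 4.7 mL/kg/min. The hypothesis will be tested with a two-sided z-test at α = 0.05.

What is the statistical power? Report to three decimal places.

Power ≈ 0.839

Standardized effect: d = |μ₁ − μ₀| / σ = |43.5 − 48.4| / 4.7 = 1.0426
Noncentrality parameter: λ = d·√n = 1.0426 × √8 = 2.9488
Critical value for a two-sided test at α = 0.05: z_{α/2} = 1.960.
Power = Φ(λ − 1.960) + Φ(−λ − 1.960) = Φ(0.989) + Φ(-4.909) = 0.8386 + 0.0000 = 0.8386.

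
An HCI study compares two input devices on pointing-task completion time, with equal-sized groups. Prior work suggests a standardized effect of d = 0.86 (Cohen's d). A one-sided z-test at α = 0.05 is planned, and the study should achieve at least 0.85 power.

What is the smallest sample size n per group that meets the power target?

n = 20 per group

Set Φ(δ − 1.645) = 0.85; then δ − 1.645 = Φ⁻¹(0.85) = 1.036, giving δ = 2.681.
δ = d·√(n/2) ⇒ n = 2(δ/d)² = 2 × (2.681 / 0.86)² = 19.44.
Round up to the next whole unit.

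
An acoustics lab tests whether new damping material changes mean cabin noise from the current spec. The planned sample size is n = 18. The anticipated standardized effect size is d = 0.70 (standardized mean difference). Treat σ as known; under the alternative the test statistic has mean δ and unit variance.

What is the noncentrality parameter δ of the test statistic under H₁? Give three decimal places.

δ ≈ 2.970

δ = d·√n = 0.70 × √18 = 2.9698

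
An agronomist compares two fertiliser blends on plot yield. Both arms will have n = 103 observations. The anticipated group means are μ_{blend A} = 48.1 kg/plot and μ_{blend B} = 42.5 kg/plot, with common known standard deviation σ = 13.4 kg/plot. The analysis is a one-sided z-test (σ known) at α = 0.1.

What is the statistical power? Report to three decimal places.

Power ≈ 0.957

Standardized effect: d = |μ_{blend A} − μ_{blend B}| / σ = |48.1 − 42.5| / 13.4 = 0.4179
Noncentrality parameter: λ = d·√(n/2) = 0.4179 × √(103/2) = 2.9991
One-sided α = 0.1 → critical value z_{0.1} = 1.282.
Power = Φ(λ − 1.282) = Φ(1.718) = 0.9571.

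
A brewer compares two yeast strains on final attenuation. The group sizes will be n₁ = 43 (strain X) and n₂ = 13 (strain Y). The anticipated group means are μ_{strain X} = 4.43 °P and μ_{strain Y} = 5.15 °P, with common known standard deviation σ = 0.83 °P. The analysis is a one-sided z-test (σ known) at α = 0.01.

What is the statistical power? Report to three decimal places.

Standardized effect: d = |μ_{strain X} − μ_{strain Y}| / σ = |4.43 − 5.15| / 0.83 = 0.8675
Noncentrality parameter: δ = d / √(1/n₁ + 1/n₂) = 0.8675 / √(1/43 + 1/13) = 2.7407
Critical value for a one-sided test at α = 0.01: z_α = 2.326.
Power = P(Z > 2.326 − δ) = Φ(0.414) = 0.6607.

Power ≈ 0.661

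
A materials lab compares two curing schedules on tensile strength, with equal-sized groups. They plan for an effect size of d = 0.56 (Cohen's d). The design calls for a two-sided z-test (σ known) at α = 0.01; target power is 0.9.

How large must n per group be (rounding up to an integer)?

n = 95 per group

Set Φ(δ − 2.576) = 0.9; then δ − 2.576 = Φ⁻¹(0.9) = 1.282, giving δ = 3.857.
(Ignoring the negligible lower-tail rejection probability gives the usual closed-form inversion.)
δ = d·√(n/2) ⇒ n = 2(δ/d)² = 2 × (3.857 / 0.56)² = 94.89.
Round up to the next whole unit.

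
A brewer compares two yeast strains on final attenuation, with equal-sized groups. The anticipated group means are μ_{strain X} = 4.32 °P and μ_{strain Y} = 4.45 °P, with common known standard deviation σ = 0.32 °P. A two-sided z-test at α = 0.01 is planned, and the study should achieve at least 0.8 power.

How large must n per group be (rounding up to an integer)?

Standardized effect: d = |μ_{strain X} − μ_{strain Y}| / σ = |4.32 − 4.45| / 0.32 = 0.4062
For power 0.8 need Φ(δ − z_{0.005}) = 0.8, so δ = z_{0.005} + z_{0.20} = 2.576 + 0.842 = 3.417.
(For δ > 0 the lower-tail rejection region contributes negligibly to power, so the one-term inversion is standard.)
δ = d·√(n/2) ⇒ n = 2(δ/d)² = 2 × (3.417 / 0.4062)² = 141.53.
Round up to the next whole unit.

n = 142 per group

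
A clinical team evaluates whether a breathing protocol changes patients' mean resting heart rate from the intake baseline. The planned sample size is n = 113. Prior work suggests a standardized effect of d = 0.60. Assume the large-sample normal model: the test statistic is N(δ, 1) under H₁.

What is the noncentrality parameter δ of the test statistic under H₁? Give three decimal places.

δ = d·√n = 0.60 × √113 = 6.3781

δ ≈ 6.378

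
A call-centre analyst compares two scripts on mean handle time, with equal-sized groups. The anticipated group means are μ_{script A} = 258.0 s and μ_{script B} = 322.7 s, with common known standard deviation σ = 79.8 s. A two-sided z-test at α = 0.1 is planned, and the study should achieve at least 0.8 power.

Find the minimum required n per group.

n = 19 per group

Standardized effect: d = |μ_{script A} − μ_{script B}| / σ = |258.0 − 322.7| / 79.8 = 0.8108
Set Φ(δ − 1.645) = 0.8; then δ − 1.645 = Φ⁻¹(0.8) = 0.842, giving δ = 2.486.
(The Φ(−δ − z_{α/2}) term is vanishingly small for δ > 0 and is dropped in the standard sample-size formula.)
δ = d·√(n/2) ⇒ n = 2(δ/d)² = 2 × (2.486 / 0.8108)² = 18.81.
Round up to the next whole unit.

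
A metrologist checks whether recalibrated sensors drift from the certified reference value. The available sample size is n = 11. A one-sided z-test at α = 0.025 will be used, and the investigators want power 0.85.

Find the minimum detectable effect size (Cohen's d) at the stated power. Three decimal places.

d ≈ 0.903

Need Φ(δ − 1.960) = 0.85, so δ = 1.960 + 1.036 = 2.996.
δ = d·√n ⇒ d = δ/√n = 2.996/√11 = 0.9034.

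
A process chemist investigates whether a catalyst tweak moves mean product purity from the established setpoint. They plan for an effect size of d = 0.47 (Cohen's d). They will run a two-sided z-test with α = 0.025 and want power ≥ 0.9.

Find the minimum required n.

n = 57

Set Φ(δ − 2.241) = 0.9; then δ − 2.241 = Φ⁻¹(0.9) = 1.282, giving δ = 3.523.
(The Φ(−δ − z_{α/2}) term is vanishingly small for δ > 0 and is dropped in the standard sample-size formula.)
δ = d·√n ⇒ n = (δ/d)² = (3.523 / 0.47)² = 56.18.
Round up to the next whole unit.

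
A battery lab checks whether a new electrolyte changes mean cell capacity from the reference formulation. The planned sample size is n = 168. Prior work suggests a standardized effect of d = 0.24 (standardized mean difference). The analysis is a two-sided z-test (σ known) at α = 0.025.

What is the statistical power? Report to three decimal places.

Power ≈ 0.808

Noncentrality parameter: δ = d·√n = 0.24 × √168 = 3.1108
Critical value for a two-sided test at α = 0.025: z_{α/2} = 2.241.
Power = Φ(δ − 2.241) + Φ(−δ − 2.241) = Φ(0.869) + Φ(-5.352) = 0.8077 + 0.0000 = 0.8077.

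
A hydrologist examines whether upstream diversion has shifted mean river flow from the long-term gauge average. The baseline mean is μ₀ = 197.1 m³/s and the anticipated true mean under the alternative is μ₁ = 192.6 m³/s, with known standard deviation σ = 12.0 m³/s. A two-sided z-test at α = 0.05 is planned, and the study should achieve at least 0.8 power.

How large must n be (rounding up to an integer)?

n = 56

Standardized effect: d = |μ₁ − μ₀| / σ = |192.6 − 197.1| / 12.0 = 0.3750
Set Φ(δ − 1.960) = 0.8; then δ − 1.960 = Φ⁻¹(0.8) = 0.842, giving δ = 2.802.
(The Φ(−δ − z_{α/2}) term is vanishingly small for δ > 0 and is dropped in the standard sample-size formula.)
δ = d·√n ⇒ n = (δ/d)² = (2.802 / 0.3750)² = 55.81.
Rounding up, n = 56.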